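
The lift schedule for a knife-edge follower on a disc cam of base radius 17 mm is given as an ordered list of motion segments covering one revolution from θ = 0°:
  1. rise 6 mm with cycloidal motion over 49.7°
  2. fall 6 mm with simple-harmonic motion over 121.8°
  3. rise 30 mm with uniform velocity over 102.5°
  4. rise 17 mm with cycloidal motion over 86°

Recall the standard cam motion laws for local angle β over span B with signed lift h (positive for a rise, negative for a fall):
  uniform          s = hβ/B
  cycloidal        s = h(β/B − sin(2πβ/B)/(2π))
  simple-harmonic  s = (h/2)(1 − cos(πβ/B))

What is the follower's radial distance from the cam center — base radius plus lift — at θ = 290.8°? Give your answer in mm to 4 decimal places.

seg 1 [0°–49.7°] cycloidal, h=6: full span → s += 6 → s = 6.0000
seg 2 [49.7°–171.5°] simple-harmonic, h=-6: full span → s += -6 → s = 0.0000
seg 3 [171.5°–274°] uniform, h=30: full span → s += 30 → s = 30.0000
seg 4 [274°–360°] cycloidal, h=17: θ=290.8° here. β=16.8, B=86. 17·(0.1953 − sin(2π·0.1953)/(2π)) = 0.7732 → s = 30.7732
radial distance = base radius + s = 17 + 30.7732 = 47.7732

47.7732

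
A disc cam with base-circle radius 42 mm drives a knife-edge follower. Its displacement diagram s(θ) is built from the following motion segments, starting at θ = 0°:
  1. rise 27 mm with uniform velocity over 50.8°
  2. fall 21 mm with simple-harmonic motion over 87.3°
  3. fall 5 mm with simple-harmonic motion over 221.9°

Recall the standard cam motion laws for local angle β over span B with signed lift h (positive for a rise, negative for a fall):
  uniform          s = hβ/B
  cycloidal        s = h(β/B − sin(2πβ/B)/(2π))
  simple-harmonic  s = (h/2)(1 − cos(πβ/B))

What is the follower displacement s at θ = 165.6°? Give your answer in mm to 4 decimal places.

seg 1 [0°–50.8°] uniform, h=27: full span → s += 27 → s = 27.0000
seg 2 [50.8°–138.1°] simple-harmonic, h=-21: full span → s += -21 → s = 6.0000
seg 3 [138.1°–360°] simple-harmonic, h=-5: θ=165.6° here. β=27.5, B=221.9. -5/2·(1 − cos(π·0.1239)) = -0.1871 → s = 5.8129

5.8129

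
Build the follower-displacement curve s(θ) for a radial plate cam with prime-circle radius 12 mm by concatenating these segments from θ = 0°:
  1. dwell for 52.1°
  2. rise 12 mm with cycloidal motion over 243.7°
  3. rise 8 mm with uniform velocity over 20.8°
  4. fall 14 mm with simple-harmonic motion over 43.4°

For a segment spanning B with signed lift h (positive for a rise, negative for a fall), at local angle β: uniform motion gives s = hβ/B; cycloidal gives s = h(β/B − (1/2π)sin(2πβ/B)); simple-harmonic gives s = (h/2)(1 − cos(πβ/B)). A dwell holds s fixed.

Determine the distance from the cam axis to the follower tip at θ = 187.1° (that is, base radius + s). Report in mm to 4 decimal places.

seg 1 [0°–52.1°] dwell: s stays 0.0000
seg 2 [52.1°–295.8°] cycloidal, h=12: θ=187.1° here. β=135, B=243.7. 12·(0.5540 − sin(2π·0.5540)/(2π)) = 7.2827 → s = 7.2827
radial distance = base radius + s = 12 + 7.2827 = 19.2827

19.2827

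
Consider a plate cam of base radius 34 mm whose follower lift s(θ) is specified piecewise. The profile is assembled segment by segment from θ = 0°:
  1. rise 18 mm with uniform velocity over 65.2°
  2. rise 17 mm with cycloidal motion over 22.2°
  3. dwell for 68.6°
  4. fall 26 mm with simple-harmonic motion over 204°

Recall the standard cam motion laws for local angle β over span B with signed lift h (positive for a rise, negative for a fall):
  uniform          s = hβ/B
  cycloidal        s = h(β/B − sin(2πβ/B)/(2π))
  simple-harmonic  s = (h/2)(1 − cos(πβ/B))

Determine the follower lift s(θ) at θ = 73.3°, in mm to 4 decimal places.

seg 1 [0°–65.2°] uniform, h=18: full span → s += 18 → s = 18.0000
seg 2 [65.2°–87.4°] cycloidal, h=17: θ=73.3° here. β=8.1, B=22.2. 17·(0.3649 − sin(2π·0.3649)/(2π)) = 4.1717 → s = 22.1717

22.1717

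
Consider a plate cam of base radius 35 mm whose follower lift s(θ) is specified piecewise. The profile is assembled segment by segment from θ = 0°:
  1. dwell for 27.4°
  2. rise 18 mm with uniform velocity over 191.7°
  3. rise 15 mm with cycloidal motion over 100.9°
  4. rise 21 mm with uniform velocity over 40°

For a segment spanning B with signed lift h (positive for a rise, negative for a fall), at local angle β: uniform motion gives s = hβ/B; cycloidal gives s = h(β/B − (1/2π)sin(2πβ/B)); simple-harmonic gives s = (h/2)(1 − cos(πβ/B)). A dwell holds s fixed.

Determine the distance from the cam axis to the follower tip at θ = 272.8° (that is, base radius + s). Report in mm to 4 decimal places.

seg 1 [0°–27.4°] dwell: s stays 0.0000
seg 2 [27.4°–219.1°] uniform, h=18: full span → s += 18 → s = 18.0000
seg 3 [219.1°–320°] cycloidal, h=15: θ=272.8° here. β=53.7, B=100.9. 15·(0.5322 − sin(2π·0.5322)/(2π)) = 8.4630 → s = 26.4630
radial distance = base radius + s = 35 + 26.4630 = 61.4630

61.4630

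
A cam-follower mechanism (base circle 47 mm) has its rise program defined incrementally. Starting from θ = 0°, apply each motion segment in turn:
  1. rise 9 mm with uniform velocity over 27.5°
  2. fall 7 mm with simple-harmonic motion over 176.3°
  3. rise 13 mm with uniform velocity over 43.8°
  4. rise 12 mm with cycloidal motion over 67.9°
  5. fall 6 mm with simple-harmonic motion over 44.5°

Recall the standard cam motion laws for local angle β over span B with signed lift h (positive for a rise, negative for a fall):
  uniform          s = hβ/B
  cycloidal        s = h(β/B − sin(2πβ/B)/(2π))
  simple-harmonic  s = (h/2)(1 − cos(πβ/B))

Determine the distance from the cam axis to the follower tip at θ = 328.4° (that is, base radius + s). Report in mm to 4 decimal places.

seg 1 [0°–27.5°] uniform, h=9: full span → s += 9 → s = 9.0000
seg 2 [27.5°–203.8°] simple-harmonic, h=-7: full span → s += -7 → s = 2.0000
seg 3 [203.8°–247.6°] uniform, h=13: full span → s += 13 → s = 15.0000
seg 4 [247.6°–315.5°] cycloidal, h=12: full span → s += 12 → s = 27.0000
seg 5 [315.5°–360°] simple-harmonic, h=-6: θ=328.4° here. β=12.9, B=44.5. -6/2·(1 − cos(π·0.2899)) = -1.1604 → s = 25.8396
radial distance = base radius + s = 47 + 25.8396 = 72.8396

72.8396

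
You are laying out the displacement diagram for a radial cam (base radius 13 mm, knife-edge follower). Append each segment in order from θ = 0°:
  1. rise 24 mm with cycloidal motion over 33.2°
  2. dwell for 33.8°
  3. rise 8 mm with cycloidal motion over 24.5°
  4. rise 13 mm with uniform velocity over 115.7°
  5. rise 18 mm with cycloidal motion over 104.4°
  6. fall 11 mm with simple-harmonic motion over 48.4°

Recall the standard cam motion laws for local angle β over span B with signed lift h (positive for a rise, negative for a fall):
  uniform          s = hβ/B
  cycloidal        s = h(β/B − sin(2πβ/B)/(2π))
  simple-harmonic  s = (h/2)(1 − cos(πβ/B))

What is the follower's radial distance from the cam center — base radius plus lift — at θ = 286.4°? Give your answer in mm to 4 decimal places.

seg 1 [0°–33.2°] cycloidal, h=24: full span → s += 24 → s = 24.0000
seg 2 [33.2°–67°] dwell: s stays 24.0000
seg 3 [67°–91.5°] cycloidal, h=8: full span → s += 8 → s = 32.0000
seg 4 [91.5°–207.2°] uniform, h=13: full span → s += 13 → s = 45.0000
seg 5 [207.2°–311.6°] cycloidal, h=18: θ=286.4° here. β=79.2, B=104.4. 18·(0.7586 − sin(2π·0.7586)/(2π)) = 16.5158 → s = 61.5158
radial distance = base radius + s = 13 + 61.5158 = 74.5158

74.5158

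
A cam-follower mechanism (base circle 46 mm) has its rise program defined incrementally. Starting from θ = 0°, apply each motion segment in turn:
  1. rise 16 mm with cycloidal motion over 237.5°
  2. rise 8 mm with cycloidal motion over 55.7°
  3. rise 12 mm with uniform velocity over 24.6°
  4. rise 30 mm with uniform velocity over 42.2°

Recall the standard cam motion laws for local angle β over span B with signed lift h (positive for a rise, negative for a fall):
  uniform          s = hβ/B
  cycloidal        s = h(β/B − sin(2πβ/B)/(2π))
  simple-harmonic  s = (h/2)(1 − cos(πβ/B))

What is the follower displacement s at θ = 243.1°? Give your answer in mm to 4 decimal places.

seg 1 [0°–237.5°] cycloidal, h=16: full span → s += 16 → s = 16.0000
seg 2 [237.5°–293.2°] cycloidal, h=8: θ=243.1° here. β=5.6, B=55.7. 8·(0.1005 − sin(2π·0.1005)/(2π)) = 0.0524 → s = 16.0524

16.0524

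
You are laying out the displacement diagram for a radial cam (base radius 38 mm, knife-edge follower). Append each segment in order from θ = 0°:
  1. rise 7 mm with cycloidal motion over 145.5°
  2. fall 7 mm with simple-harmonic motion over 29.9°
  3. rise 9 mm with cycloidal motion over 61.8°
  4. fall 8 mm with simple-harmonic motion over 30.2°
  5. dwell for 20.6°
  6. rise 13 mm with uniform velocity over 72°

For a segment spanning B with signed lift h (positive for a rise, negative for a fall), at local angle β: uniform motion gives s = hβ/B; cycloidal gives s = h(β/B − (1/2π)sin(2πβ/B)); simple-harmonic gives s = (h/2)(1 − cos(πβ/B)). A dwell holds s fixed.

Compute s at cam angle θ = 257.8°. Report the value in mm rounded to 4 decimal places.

seg 1 [0°–145.5°] cycloidal, h=7: full span → s += 7 → s = 7.0000
seg 2 [145.5°–175.4°] simple-harmonic, h=-7: full span → s += -7 → s = 0.0000
seg 3 [175.4°–237.2°] cycloidal, h=9: full span → s += 9 → s = 9.0000
seg 4 [237.2°–267.4°] simple-harmonic, h=-8: θ=257.8° here. β=20.6, B=30.2. -8/2·(1 − cos(π·0.6821)) = -6.1657 → s = 2.8343

2.8343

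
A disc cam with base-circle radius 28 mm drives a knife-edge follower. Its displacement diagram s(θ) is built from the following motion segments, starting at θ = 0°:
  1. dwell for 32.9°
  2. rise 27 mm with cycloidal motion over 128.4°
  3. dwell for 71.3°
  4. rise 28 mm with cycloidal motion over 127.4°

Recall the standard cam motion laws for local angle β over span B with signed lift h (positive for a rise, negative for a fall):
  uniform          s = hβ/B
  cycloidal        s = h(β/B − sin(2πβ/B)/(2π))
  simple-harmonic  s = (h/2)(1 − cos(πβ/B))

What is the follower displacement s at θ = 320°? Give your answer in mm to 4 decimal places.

seg 1 [0°–32.9°] dwell: s stays 0.0000
seg 2 [32.9°–161.3°] cycloidal, h=27: full span → s += 27 → s = 27.0000
seg 3 [161.3°–232.6°] dwell: s stays 27.0000
seg 4 [232.6°–360°] cycloidal, h=28: θ=320° here. β=87.4, B=127.4. 28·(0.6860 − sin(2π·0.6860)/(2π)) = 23.3100 → s = 50.3100

50.3100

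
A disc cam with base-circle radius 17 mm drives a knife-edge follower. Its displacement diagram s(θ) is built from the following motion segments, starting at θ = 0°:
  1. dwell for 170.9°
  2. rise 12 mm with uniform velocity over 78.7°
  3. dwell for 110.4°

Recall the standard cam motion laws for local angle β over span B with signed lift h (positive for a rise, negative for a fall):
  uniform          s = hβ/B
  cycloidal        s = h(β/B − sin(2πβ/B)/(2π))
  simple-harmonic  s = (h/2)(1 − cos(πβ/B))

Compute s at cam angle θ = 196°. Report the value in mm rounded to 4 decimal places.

seg 1 [0°–170.9°] dwell: s stays 0.0000
seg 2 [170.9°–249.6°] uniform, h=12: θ=196° here. β=25.1, B=78.7. 12·25.1/78.7 = 3.8272 → s = 3.8272

3.8272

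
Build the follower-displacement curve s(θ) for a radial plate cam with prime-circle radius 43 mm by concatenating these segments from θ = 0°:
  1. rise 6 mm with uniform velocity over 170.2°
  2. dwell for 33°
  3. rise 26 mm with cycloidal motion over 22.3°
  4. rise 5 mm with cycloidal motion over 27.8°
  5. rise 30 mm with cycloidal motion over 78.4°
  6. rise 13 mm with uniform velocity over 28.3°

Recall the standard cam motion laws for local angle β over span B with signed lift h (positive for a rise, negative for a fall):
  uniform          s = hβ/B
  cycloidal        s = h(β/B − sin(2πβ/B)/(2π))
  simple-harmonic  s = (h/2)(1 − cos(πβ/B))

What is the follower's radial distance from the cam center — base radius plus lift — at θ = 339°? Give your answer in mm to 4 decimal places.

seg 1 [0°–170.2°] uniform, h=6: full span → s += 6 → s = 6.0000
seg 2 [170.2°–203.2°] dwell: s stays 6.0000
seg 3 [203.2°–225.5°] cycloidal, h=26: full span → s += 26 → s = 32.0000
seg 4 [225.5°–253.3°] cycloidal, h=5: full span → s += 5 → s = 37.0000
seg 5 [253.3°–331.7°] cycloidal, h=30: full span → s += 30 → s = 67.0000
seg 6 [331.7°–360°] uniform, h=13: θ=339° here. β=7.3, B=28.3. 13·7.3/28.3 = 3.3534 → s = 70.3534
radial distance = base radius + s = 43 + 70.3534 = 113.3534

113.3534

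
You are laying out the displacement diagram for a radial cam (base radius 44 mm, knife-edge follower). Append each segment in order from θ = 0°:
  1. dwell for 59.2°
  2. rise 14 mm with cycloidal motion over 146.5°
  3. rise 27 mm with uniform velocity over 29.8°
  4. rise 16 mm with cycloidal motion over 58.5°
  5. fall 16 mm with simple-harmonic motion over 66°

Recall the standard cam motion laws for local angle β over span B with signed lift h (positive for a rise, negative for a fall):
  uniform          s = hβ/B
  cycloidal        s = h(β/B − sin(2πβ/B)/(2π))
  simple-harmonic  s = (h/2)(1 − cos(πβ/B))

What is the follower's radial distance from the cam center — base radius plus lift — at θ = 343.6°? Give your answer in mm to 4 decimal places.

seg 1 [0°–59.2°] dwell: s stays 0.0000
seg 2 [59.2°–205.7°] cycloidal, h=14: full span → s += 14 → s = 14.0000
seg 3 [205.7°–235.5°] uniform, h=27: full span → s += 27 → s = 41.0000
seg 4 [235.5°–294°] cycloidal, h=16: full span → s += 16 → s = 57.0000
seg 5 [294°–360°] simple-harmonic, h=-16: θ=343.6° here. β=49.6, B=66. -16/2·(1 − cos(π·0.7515)) = -13.6837 → s = 43.3163
radial distance = base radius + s = 44 + 43.3163 = 87.3163

87.3163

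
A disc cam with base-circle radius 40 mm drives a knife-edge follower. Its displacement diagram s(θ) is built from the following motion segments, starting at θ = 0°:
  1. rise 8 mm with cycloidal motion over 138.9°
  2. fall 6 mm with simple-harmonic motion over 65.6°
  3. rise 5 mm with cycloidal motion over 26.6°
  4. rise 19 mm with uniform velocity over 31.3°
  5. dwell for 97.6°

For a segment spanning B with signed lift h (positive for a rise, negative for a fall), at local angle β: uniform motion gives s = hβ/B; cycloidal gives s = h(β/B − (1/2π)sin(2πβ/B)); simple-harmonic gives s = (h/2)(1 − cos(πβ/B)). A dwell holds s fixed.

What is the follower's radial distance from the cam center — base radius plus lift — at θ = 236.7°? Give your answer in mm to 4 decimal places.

seg 1 [0°–138.9°] cycloidal, h=8: full span → s += 8 → s = 8.0000
seg 2 [138.9°–204.5°] simple-harmonic, h=-6: full span → s += -6 → s = 2.0000
seg 3 [204.5°–231.1°] cycloidal, h=5: full span → s += 5 → s = 7.0000
seg 4 [231.1°–262.4°] uniform, h=19: θ=236.7° here. β=5.6, B=31.3. 19·5.6/31.3 = 3.3994 → s = 10.3994
radial distance = base radius + s = 40 + 10.3994 = 50.3994

50.3994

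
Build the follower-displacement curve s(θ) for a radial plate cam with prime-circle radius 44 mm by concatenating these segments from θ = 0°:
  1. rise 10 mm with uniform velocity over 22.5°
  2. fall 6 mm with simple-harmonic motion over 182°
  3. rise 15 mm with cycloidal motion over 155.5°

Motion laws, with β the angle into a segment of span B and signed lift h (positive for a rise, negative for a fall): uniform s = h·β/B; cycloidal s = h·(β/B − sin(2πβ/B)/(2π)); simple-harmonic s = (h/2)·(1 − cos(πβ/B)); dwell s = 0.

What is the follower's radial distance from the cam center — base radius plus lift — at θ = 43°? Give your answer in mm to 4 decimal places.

seg 1 [0°–22.5°] uniform, h=10: full span → s += 10 → s = 10.0000
seg 2 [22.5°–204.5°] simple-harmonic, h=-6: θ=43° here. β=20.5, B=182. -6/2·(1 − cos(π·0.1126)) = -0.1859 → s = 9.8141
radial distance = base radius + s = 44 + 9.8141 = 53.8141

53.8141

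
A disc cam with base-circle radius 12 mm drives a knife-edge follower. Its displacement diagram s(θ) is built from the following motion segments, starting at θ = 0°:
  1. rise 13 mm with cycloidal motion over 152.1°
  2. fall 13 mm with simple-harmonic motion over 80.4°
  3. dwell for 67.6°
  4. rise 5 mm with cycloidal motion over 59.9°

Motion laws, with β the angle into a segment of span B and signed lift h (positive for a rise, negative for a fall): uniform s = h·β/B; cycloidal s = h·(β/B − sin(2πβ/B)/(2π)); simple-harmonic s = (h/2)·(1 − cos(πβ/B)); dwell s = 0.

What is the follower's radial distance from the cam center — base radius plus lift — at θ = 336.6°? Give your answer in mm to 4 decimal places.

seg 1 [0°–152.1°] cycloidal, h=13: full span → s += 13 → s = 13.0000
seg 2 [152.1°–232.5°] simple-harmonic, h=-13: full span → s += -13 → s = 0.0000
seg 3 [232.5°–300.1°] dwell: s stays 0.0000
seg 4 [300.1°–360°] cycloidal, h=5: θ=336.6° here. β=36.5, B=59.9. 5·(0.6093 − sin(2π·0.6093)/(2π)) = 3.5515 → s = 3.5515
radial distance = base radius + s = 12 + 3.5515 = 15.5515

15.5515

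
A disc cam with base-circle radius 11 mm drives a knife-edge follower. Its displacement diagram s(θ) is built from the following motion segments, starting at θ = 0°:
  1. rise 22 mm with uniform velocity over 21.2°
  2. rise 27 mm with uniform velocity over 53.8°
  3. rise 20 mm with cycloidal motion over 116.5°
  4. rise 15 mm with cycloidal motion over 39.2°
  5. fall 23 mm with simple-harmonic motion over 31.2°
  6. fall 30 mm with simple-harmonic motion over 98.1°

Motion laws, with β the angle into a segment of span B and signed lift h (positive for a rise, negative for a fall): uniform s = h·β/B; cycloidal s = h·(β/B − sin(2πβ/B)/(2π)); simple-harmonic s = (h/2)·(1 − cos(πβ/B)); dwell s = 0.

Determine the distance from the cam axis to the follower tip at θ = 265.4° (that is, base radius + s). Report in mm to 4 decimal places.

seg 1 [0°–21.2°] uniform, h=22: full span → s += 22 → s = 22.0000
seg 2 [21.2°–75°] uniform, h=27: full span → s += 27 → s = 49.0000
seg 3 [75°–191.5°] cycloidal, h=20: full span → s += 20 → s = 69.0000
seg 4 [191.5°–230.7°] cycloidal, h=15: full span → s += 15 → s = 84.0000
seg 5 [230.7°–261.9°] simple-harmonic, h=-23: full span → s += -23 → s = 61.0000
seg 6 [261.9°–360°] simple-harmonic, h=-30: θ=265.4° here. β=3.5, B=98.1. -30/2·(1 − cos(π·0.0357)) = -0.0941 → s = 60.9059
radial distance = base radius + s = 11 + 60.9059 = 71.9059

71.9059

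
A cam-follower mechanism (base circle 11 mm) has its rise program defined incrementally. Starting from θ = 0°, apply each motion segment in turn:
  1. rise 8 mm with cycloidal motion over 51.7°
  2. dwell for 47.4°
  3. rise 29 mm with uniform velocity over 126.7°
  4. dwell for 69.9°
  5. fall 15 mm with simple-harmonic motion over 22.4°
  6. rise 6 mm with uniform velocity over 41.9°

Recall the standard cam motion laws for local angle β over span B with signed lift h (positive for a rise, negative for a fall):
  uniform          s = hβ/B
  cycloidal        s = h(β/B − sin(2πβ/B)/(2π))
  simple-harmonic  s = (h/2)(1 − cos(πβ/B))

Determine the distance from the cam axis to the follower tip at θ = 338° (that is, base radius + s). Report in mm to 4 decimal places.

seg 1 [0°–51.7°] cycloidal, h=8: full span → s += 8 → s = 8.0000
seg 2 [51.7°–99.1°] dwell: s stays 8.0000
seg 3 [99.1°–225.8°] uniform, h=29: full span → s += 29 → s = 37.0000
seg 4 [225.8°–295.7°] dwell: s stays 37.0000
seg 5 [295.7°–318.1°] simple-harmonic, h=-15: full span → s += -15 → s = 22.0000
seg 6 [318.1°–360°] uniform, h=6: θ=338° here. β=19.9, B=41.9. 6·19.9/41.9 = 2.8496 → s = 24.8496
radial distance = base radius + s = 11 + 24.8496 = 35.8496

35.8496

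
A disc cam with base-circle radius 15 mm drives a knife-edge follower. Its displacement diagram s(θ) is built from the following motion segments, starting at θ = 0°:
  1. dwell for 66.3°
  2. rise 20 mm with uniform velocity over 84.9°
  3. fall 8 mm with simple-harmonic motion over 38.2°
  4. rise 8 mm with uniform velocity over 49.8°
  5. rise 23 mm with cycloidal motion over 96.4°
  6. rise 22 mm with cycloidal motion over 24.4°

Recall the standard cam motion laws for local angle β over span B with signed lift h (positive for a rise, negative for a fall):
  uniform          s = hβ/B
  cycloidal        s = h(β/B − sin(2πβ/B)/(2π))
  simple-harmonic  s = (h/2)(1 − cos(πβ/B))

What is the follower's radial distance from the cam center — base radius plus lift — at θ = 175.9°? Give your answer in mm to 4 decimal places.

seg 1 [0°–66.3°] dwell: s stays 0.0000
seg 2 [66.3°–151.2°] uniform, h=20: full span → s += 20 → s = 20.0000
seg 3 [151.2°–189.4°] simple-harmonic, h=-8: θ=175.9° here. β=24.7, B=38.2. -8/2·(1 − cos(π·0.6466)) = -5.7778 → s = 14.2222
radial distance = base radius + s = 15 + 14.2222 = 29.2222

29.2222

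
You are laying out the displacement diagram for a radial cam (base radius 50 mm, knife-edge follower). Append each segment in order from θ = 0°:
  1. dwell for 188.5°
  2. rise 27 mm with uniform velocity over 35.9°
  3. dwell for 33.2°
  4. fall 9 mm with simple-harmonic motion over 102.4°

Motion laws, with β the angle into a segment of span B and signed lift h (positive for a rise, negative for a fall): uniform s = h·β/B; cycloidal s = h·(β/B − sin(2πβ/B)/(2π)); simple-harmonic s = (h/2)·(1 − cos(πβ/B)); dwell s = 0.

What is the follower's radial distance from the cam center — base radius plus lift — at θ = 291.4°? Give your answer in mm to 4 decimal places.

seg 1 [0°–188.5°] dwell: s stays 0.0000
seg 2 [188.5°–224.4°] uniform, h=27: full span → s += 27 → s = 27.0000
seg 3 [224.4°–257.6°] dwell: s stays 27.0000
seg 4 [257.6°–360°] simple-harmonic, h=-9: θ=291.4° here. β=33.8, B=102.4. -9/2·(1 − cos(π·0.3301)) = -2.2103 → s = 24.7897
radial distance = base radius + s = 50 + 24.7897 = 74.7897

74.7897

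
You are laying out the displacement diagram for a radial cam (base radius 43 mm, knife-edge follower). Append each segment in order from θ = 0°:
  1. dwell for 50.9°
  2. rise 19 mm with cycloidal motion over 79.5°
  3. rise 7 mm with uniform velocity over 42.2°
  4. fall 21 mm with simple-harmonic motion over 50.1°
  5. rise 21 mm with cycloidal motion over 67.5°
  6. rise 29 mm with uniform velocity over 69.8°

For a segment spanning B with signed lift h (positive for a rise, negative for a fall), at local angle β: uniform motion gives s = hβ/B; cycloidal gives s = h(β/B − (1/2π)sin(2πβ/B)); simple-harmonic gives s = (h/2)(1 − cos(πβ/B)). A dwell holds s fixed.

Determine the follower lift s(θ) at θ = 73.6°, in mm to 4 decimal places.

seg 1 [0°–50.9°] dwell: s stays 0.0000
seg 2 [50.9°–130.4°] cycloidal, h=19: θ=73.6° here. β=22.7, B=79.5. 19·(0.2855 − sin(2π·0.2855)/(2π)) = 2.4763 → s = 2.4763

2.4763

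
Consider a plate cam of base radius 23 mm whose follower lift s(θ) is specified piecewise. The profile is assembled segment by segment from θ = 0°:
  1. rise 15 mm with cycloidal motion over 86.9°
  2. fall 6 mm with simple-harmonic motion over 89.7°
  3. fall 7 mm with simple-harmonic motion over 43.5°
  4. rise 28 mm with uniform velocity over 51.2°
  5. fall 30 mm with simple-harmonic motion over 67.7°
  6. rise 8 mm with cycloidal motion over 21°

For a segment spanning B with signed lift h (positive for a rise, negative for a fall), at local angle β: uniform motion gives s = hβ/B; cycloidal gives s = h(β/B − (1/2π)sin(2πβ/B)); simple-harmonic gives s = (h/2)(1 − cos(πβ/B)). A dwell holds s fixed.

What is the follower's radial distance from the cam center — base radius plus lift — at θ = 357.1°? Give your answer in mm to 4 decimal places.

seg 1 [0°–86.9°] cycloidal, h=15: full span → s += 15 → s = 15.0000
seg 2 [86.9°–176.6°] simple-harmonic, h=-6: full span → s += -6 → s = 9.0000
seg 3 [176.6°–220.1°] simple-harmonic, h=-7: full span → s += -7 → s = 2.0000
seg 4 [220.1°–271.3°] uniform, h=28: full span → s += 28 → s = 30.0000
seg 5 [271.3°–339°] simple-harmonic, h=-30: full span → s += -30 → s = 0.0000
seg 6 [339°–360°] cycloidal, h=8: θ=357.1° here. β=18.1, B=21. 8·(0.8619 − sin(2π·0.8619)/(2π)) = 7.8665 → s = 7.8665
radial distance = base radius + s = 23 + 7.8665 = 30.8665

30.8665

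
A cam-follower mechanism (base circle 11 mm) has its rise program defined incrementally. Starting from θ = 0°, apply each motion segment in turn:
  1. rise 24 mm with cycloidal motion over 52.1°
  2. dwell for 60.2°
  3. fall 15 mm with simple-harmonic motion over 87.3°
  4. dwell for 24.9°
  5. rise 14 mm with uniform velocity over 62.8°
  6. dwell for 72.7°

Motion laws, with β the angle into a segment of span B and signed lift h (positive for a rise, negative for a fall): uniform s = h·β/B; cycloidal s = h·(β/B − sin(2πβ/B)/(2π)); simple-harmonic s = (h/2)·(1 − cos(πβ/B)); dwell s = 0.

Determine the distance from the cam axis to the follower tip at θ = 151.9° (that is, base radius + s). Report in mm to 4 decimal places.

seg 1 [0°–52.1°] cycloidal, h=24: full span → s += 24 → s = 24.0000
seg 2 [52.1°–112.3°] dwell: s stays 24.0000
seg 3 [112.3°–199.6°] simple-harmonic, h=-15: θ=151.9° here. β=39.6, B=87.3. -15/2·(1 − cos(π·0.4536)) = -6.4108 → s = 17.5892
radial distance = base radius + s = 11 + 17.5892 = 28.5892

28.5892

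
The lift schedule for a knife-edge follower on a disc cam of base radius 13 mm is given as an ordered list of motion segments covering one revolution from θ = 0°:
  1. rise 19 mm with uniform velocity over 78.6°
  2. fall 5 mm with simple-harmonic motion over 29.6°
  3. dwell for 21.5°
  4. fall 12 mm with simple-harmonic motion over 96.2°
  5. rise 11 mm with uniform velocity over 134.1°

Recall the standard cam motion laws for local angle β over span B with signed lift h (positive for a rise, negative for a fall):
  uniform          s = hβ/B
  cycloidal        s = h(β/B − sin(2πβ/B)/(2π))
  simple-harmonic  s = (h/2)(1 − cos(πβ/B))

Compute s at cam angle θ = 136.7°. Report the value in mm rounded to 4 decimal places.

seg 1 [0°–78.6°] uniform, h=19: full span → s += 19 → s = 19.0000
seg 2 [78.6°–108.2°] simple-harmonic, h=-5: full span → s += -5 → s = 14.0000
seg 3 [108.2°–129.7°] dwell: s stays 14.0000
seg 4 [129.7°–225.9°] simple-harmonic, h=-12: θ=136.7° here. β=7, B=96.2. -12/2·(1 − cos(π·0.0728)) = -0.1561 → s = 13.8439

13.8439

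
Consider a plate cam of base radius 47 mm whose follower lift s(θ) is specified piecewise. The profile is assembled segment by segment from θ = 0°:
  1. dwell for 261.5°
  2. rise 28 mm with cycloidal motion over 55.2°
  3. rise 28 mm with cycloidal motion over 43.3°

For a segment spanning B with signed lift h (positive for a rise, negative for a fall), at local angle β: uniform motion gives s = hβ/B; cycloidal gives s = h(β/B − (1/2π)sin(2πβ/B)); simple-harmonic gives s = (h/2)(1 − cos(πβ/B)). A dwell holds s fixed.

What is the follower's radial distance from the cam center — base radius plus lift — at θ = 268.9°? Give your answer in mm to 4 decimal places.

seg 1 [0°–261.5°] dwell: s stays 0.0000
seg 2 [261.5°–316.7°] cycloidal, h=28: θ=268.9° here. β=7.4, B=55.2. 28·(0.1341 − sin(2π·0.1341)/(2π)) = 0.4284 → s = 0.4284
radial distance = base radius + s = 47 + 0.4284 = 47.4284

47.4284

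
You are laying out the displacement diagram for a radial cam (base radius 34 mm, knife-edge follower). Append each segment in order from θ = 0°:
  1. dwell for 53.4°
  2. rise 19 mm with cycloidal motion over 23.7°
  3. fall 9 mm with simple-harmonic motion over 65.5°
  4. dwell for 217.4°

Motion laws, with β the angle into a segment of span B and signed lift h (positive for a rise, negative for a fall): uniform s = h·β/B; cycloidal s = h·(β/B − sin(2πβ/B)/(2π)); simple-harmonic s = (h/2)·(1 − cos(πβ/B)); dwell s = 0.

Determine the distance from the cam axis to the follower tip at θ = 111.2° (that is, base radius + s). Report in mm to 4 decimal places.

seg 1 [0°–53.4°] dwell: s stays 0.0000
seg 2 [53.4°–77.1°] cycloidal, h=19: full span → s += 19 → s = 19.0000
seg 3 [77.1°–142.6°] simple-harmonic, h=-9: θ=111.2° here. β=34.1, B=65.5. -9/2·(1 − cos(π·0.5206)) = -4.7912 → s = 14.2088
radial distance = base radius + s = 34 + 14.2088 = 48.2088

48.2088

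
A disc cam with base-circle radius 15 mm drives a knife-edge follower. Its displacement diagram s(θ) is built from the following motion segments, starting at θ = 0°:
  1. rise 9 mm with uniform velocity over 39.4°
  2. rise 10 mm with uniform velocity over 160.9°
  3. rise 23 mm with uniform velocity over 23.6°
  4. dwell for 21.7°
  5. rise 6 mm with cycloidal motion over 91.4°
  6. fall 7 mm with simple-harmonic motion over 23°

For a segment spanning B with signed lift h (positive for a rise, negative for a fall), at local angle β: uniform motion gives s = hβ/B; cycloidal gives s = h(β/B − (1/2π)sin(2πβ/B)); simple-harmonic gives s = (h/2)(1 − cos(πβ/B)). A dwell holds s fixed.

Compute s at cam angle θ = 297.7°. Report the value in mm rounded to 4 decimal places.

seg 1 [0°–39.4°] uniform, h=9: full span → s += 9 → s = 9.0000
seg 2 [39.4°–200.3°] uniform, h=10: full span → s += 10 → s = 19.0000
seg 3 [200.3°–223.9°] uniform, h=23: full span → s += 23 → s = 42.0000
seg 4 [223.9°–245.6°] dwell: s stays 42.0000
seg 5 [245.6°–337°] cycloidal, h=6: θ=297.7° here. β=52.1, B=91.4. 6·(0.5700 − sin(2π·0.5700)/(2π)) = 3.8268 → s = 45.8268

45.8268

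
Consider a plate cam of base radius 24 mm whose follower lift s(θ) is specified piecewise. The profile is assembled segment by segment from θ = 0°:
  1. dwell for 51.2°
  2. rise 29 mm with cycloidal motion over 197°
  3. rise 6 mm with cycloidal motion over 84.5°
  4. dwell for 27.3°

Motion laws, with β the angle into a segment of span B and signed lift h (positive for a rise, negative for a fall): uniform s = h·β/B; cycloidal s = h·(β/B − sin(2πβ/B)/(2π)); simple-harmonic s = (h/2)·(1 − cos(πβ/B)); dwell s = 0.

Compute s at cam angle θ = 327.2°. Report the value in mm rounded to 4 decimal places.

seg 1 [0°–51.2°] dwell: s stays 0.0000
seg 2 [51.2°–248.2°] cycloidal, h=29: full span → s += 29 → s = 29.0000
seg 3 [248.2°–332.7°] cycloidal, h=6: θ=327.2° here. β=79, B=84.5. 6·(0.9349 − sin(2π·0.9349)/(2π)) = 5.9892 → s = 34.9892

34.9892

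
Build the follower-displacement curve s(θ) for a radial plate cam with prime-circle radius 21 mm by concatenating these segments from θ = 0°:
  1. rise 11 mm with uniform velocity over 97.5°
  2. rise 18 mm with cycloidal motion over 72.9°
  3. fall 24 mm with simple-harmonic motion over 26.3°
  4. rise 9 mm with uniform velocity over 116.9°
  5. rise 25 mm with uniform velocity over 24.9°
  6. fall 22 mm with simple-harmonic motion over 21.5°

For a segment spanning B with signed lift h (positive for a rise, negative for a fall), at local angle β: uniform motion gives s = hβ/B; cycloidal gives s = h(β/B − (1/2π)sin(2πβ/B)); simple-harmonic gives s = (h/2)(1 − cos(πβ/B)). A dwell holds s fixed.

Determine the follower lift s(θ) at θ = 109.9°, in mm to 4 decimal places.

seg 1 [0°–97.5°] uniform, h=11: full span → s += 11 → s = 11.0000
seg 2 [97.5°–170.4°] cycloidal, h=18: θ=109.9° here. β=12.4, B=72.9. 18·(0.1701 − sin(2π·0.1701)/(2π)) = 0.5505 → s = 11.5505

11.5505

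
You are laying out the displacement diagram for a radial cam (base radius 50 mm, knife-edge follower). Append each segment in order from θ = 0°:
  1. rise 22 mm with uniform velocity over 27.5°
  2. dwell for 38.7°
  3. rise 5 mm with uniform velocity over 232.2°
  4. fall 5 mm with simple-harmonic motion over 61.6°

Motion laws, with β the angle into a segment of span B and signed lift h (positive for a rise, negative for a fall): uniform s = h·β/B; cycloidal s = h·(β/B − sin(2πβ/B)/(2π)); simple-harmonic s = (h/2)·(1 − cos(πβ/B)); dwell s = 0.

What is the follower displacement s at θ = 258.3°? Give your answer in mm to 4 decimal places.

seg 1 [0°–27.5°] uniform, h=22: full span → s += 22 → s = 22.0000
seg 2 [27.5°–66.2°] dwell: s stays 22.0000
seg 3 [66.2°–298.4°] uniform, h=5: θ=258.3° here. β=192.1, B=232.2. 5·192.1/232.2 = 4.1365 → s = 26.1365

26.1365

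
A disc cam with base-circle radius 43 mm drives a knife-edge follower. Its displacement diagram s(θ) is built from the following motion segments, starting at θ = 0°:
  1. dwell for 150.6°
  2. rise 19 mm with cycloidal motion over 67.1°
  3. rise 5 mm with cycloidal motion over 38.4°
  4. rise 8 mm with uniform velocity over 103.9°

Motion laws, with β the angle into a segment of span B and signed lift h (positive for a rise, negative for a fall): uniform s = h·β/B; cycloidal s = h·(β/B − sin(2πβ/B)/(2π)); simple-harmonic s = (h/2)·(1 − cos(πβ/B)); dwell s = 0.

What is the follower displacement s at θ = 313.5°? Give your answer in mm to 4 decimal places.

seg 1 [0°–150.6°] dwell: s stays 0.0000
seg 2 [150.6°–217.7°] cycloidal, h=19: full span → s += 19 → s = 19.0000
seg 3 [217.7°–256.1°] cycloidal, h=5: full span → s += 5 → s = 24.0000
seg 4 [256.1°–360°] uniform, h=8: θ=313.5° here. β=57.4, B=103.9. 8·57.4/103.9 = 4.4196 → s = 28.4196

28.4196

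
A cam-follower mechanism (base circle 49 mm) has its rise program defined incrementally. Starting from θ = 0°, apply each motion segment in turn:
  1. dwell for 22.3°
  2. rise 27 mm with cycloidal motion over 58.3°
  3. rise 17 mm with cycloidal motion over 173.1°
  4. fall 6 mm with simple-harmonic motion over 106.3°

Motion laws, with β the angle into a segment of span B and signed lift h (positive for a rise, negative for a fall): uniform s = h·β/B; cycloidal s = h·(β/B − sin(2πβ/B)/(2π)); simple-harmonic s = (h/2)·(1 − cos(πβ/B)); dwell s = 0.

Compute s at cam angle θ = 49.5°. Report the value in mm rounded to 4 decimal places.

seg 1 [0°–22.3°] dwell: s stays 0.0000
seg 2 [22.3°–80.6°] cycloidal, h=27: θ=49.5° here. β=27.2, B=58.3. 27·(0.4666 − sin(2π·0.4666)/(2π)) = 11.7005 → s = 11.7005

11.7005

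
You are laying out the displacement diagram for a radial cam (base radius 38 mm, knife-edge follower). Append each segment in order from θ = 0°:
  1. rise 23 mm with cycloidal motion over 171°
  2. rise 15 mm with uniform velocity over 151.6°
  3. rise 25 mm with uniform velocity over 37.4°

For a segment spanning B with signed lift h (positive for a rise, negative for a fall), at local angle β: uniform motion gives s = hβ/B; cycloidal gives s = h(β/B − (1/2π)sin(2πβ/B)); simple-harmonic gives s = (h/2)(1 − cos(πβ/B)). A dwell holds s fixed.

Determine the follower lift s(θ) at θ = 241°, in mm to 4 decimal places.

seg 1 [0°–171°] cycloidal, h=23: full span → s += 23 → s = 23.0000
seg 2 [171°–322.6°] uniform, h=15: θ=241° here. β=70, B=151.6. 15·70/151.6 = 6.9261 → s = 29.9261

29.9261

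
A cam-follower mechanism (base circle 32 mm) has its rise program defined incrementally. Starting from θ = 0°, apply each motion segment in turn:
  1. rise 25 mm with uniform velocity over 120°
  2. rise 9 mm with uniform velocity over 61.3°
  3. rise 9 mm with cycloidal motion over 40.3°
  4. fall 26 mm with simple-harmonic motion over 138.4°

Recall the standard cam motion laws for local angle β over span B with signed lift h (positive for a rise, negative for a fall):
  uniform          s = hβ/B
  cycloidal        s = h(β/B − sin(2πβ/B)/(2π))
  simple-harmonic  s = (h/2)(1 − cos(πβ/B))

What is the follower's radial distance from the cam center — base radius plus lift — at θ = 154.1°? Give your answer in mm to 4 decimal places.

seg 1 [0°–120°] uniform, h=25: full span → s += 25 → s = 25.0000
seg 2 [120°–181.3°] uniform, h=9: θ=154.1° here. β=34.1, B=61.3. 9·34.1/61.3 = 5.0065 → s = 30.0065
radial distance = base radius + s = 32 + 30.0065 = 62.0065

62.0065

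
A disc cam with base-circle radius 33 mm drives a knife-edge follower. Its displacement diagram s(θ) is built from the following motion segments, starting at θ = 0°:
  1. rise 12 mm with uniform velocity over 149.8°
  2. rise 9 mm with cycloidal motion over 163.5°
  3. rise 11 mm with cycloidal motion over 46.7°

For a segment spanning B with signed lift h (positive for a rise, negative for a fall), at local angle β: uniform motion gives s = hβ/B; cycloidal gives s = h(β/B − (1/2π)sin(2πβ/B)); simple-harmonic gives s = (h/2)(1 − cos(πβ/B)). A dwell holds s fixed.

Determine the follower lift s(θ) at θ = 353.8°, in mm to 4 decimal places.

seg 1 [0°–149.8°] uniform, h=12: full span → s += 12 → s = 12.0000
seg 2 [149.8°–313.3°] cycloidal, h=9: full span → s += 9 → s = 21.0000
seg 3 [313.3°–360°] cycloidal, h=11: θ=353.8° here. β=40.5, B=46.7. 11·(0.8672 − sin(2π·0.8672)/(2π)) = 10.8364 → s = 31.8364

31.8364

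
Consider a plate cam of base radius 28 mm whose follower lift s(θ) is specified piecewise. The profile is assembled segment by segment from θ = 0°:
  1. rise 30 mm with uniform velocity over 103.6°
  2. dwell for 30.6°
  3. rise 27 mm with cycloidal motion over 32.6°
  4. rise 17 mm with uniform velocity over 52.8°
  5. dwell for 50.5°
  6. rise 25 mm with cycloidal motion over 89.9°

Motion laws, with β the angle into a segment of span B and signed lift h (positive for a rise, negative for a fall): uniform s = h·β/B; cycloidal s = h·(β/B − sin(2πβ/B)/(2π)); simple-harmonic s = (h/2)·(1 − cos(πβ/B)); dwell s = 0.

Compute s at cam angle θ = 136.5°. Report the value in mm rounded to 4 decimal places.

seg 1 [0°–103.6°] uniform, h=30: full span → s += 30 → s = 30.0000
seg 2 [103.6°–134.2°] dwell: s stays 30.0000
seg 3 [134.2°–166.8°] cycloidal, h=27: θ=136.5° here. β=2.3, B=32.6. 27·(0.0706 − sin(2π·0.0706)/(2π)) = 0.0618 → s = 30.0618

30.0618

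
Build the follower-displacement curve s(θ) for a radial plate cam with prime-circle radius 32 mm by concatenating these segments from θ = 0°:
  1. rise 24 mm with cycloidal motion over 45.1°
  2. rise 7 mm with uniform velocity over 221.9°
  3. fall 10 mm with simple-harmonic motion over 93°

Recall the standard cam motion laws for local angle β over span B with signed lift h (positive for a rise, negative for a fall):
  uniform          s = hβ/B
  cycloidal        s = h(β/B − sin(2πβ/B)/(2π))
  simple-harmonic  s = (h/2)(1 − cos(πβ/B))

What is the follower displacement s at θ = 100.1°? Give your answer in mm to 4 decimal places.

seg 1 [0°–45.1°] cycloidal, h=24: full span → s += 24 → s = 24.0000
seg 2 [45.1°–267°] uniform, h=7: θ=100.1° here. β=55, B=221.9. 7·55/221.9 = 1.7350 → s = 25.7350

25.7350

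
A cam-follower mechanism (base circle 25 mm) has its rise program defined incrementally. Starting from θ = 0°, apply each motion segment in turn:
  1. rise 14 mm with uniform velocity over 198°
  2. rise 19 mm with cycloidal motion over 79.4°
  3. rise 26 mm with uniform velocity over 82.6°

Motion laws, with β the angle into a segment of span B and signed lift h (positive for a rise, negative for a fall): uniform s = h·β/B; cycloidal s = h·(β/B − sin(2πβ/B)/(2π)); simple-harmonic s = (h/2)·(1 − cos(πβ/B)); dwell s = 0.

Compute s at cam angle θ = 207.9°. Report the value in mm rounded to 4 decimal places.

seg 1 [0°–198°] uniform, h=14: full span → s += 14 → s = 14.0000
seg 2 [198°–277.4°] cycloidal, h=19: θ=207.9° here. β=9.9, B=79.4. 19·(0.1247 − sin(2π·0.1247)/(2π)) = 0.2350 → s = 14.2350

14.2350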